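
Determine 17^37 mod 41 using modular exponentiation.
By repeated squaring mod 41: 17^{1}≡17, 17^{2}≡2, 17^{4}≡4, 17^{8}≡16, 17^{16}≡10, 17^{32}≡18. Then 17^{37} = 17^{32+4+1} ≡ 18 × 4 × 17 ≡ 35 mod 41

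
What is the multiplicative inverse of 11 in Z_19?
Since 19 is prime, by Fermat 11^(-1) ≡ 11^{17} ≡ 7 mod 19. Verify: 11 × 7 = 77 ≡ 1 mod 19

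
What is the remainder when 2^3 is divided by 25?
2^{3} = 8 ≡ 8 mod 25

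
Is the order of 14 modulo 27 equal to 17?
Powers of 14 mod 27: 14^1≡14, 14^2≡7, 14^3≡17, 14^4≡22, 14^5≡11, 14^6≡19, 14^7≡23, 14^8≡25, 14^9≡26, 14^10≡13, 14^11≡20, 14^12≡10, 14^13≡5, 14^14≡16, 14^15≡8, 14^16≡4, 14^17≡2, 14^18≡1. 14^17≡2≢1, so ord ≠ 17. No, the actual order is 18.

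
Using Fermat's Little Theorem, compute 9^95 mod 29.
By Fermat: 9^{28} ≡ 1 (mod 29). 95 = 3×28 + 11. So 9^{95} ≡ 9^{11} ≡ 22 (mod 29)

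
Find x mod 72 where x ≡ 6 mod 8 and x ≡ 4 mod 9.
M = 8 × 9 = 72. M₁ = 9, y₁ ≡ 1 mod 8. M₂ = 8, y₂ ≡ 8 mod 9. x = 6×9×1 + 4×8×8 ≡ 22 mod 72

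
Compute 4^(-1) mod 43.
Since 43 is prime, by Fermat 4^(-1) ≡ 4^{41} ≡ 11 mod 43. Verify: 4 × 11 = 44 ≡ 1 mod 43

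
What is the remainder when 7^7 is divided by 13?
By repeated squaring mod 13: 7^{1}≡7, 7^{2}≡10, 7^{4}≡9. Then 7^{7} = 7^{4+2+1} ≡ 9 × 10 × 7 ≡ 6 mod 13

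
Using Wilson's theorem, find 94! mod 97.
(96)! = (94)! × (95) × (96) ≡ -1 (mod 97). So (94)! ≡ -1 × [(96)(95)]^(-1) ≡ 48 (mod 97)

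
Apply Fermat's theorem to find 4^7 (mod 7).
By Fermat: 4^{6} ≡ 1 (mod 7). So 4^{7} = 4^{6} · 4^{1} ≡ 4^{1} ≡ 4 (mod 7)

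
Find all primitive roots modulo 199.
There are φ(198) = 60 primitive roots mod 199: {3, 6, 15, 22, 30, 34, 38, 39, 41, 44, 48, 54, 68, 69, 71, 73, 75, 77, 84, 87, 95, 97, 99, 105, 108, 110, 113, 118, 119, 120, 127, 129, 133, 134, 142, 143, 146, 148, 149, 150, 152, 153, 154, 163, 164, 166, 167, 168, 170, 173, 176, 179, 183, 185, 186, 189, 190, 192, 195, 197}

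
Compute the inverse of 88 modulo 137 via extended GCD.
Extended GCD: 88(-14) + 137(9) = 1. So 88^(-1) ≡ -14 ≡ 123 (mod 137). Verify: 88 × 123 = 10824 ≡ 1 (mod 137)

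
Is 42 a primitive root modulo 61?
42^{15} ≡ 1 (mod 61) and 15 < 60, so ord_61(42) = 15 ≠ 60 and 42 is not a primitive root.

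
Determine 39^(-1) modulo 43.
Since 43 is prime, by Fermat 39^(-1) ≡ 39^{41} ≡ 32 (mod 43). Verify: 39 × 32 = 1248 ≡ 1 (mod 43)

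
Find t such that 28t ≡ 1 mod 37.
Since 37 is prime, by Fermat 28^(-1) ≡ 28^{35} ≡ 4 mod 37. Verify: 28 × 4 = 112 ≡ 1 mod 37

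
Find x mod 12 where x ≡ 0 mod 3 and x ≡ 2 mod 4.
M = 3 × 4 = 12. M₁ = 4, y₁ ≡ 1 mod 3. M₂ = 3, y₂ ≡ 3 mod 4. x = 0×4×1 + 2×3×3 ≡ 6 mod 12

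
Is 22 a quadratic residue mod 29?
By Euler's criterion: 22^{14} ≡ 1 (mod 29). Since this equals 1, 22 is a QR.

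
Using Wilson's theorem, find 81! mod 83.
(82)! = (81)! × (82) ≡ -1 (mod 83). So (81)! ≡ -1 × (82)^(-1) ≡ (-1)×(-1) = 1 (mod 83)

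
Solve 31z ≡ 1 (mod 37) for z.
Since 37 is prime, by Fermat 31^(-1) ≡ 31^{35} ≡ 6 (mod 37). Verify: 31 × 6 = 186 ≡ 1 (mod 37)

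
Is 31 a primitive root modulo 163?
31^{54} ≡ 1 mod 163 and 54 < 162, so ord_163(31) = 54 ≠ 162 and 31 is not a primitive root.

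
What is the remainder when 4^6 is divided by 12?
By repeated squaring mod 12: 4^{1}≡4, 4^{2}≡4, 4^{4}≡4. Then 4^{6} = 4^{4+2} ≡ 4 × 4 ≡ 4 mod 12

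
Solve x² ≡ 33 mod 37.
The square roots of 33 mod 37 are 12 and 25. Verify: 12² = 144 ≡ 33 mod 37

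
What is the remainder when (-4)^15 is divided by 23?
By repeated squaring mod 23: (-4)^{1}≡19, (-4)^{2}≡16, (-4)^{4}≡3, (-4)^{8}≡9. Then (-4)^{15} = (-4)^{8+4+2+1} ≡ 9 × 3 × 16 × 19 ≡ 20 mod 23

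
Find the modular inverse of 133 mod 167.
Since 167 is prime, by Fermat 133^(-1) ≡ 133^{165} ≡ 54 (mod 167). Verify: 133 × 54 = 7182 ≡ 1 (mod 167)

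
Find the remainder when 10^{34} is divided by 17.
By Fermat: 10^{16} ≡ 1 (mod 17). 34 = 2×16 + 2. So 10^{34} ≡ 10^{2} ≡ 15 (mod 17)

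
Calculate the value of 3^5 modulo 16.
By repeated squaring (mod 16): 3^{1}≡3, 3^{2}≡9, 3^{4}≡1. Then 3^{5} = 3^{4+1} ≡ 1 × 3 ≡ 3 (mod 16)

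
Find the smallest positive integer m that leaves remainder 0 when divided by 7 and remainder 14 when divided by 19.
M = 7 × 19 = 133. M₁ = 19, y₁ ≡ 3 mod 7. M₂ = 7, y₂ ≡ 11 mod 19. m = 0×19×3 + 14×7×11 ≡ 14 mod 133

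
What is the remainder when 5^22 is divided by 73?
By repeated squaring (mod 73): 5^{1}≡5, 5^{2}≡25, 5^{4}≡41, 5^{8}≡2, 5^{16}≡4. Then 5^{22} = 5^{16+4+2} ≡ 4 × 41 × 25 ≡ 12 (mod 73)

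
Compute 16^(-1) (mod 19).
Since 19 is prime, by Fermat 16^(-1) ≡ 16^{17} ≡ 6 (mod 19). Verify: 16 × 6 = 96 ≡ 1 (mod 19)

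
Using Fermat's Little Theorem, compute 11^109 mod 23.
By Fermat: 11^{22} ≡ 1 (mod 23). 109 = 4×22 + 21. So 11^{109} ≡ 11^{21} ≡ 21 (mod 23)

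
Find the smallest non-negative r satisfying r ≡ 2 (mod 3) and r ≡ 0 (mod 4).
M = 3 × 4 = 12. M₁ = 4, y₁ ≡ 1 (mod 3). M₂ = 3, y₂ ≡ 3 (mod 4). r = 2×4×1 + 0×3×3 ≡ 8 (mod 12)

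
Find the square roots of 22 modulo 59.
The square roots of 22 mod 59 are 9 and 50. Verify: 9² = 81 ≡ 22 (mod 59)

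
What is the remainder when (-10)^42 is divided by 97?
By repeated squaring mod 97: (-10)^{1}≡87, (-10)^{2}≡3, (-10)^{4}≡9, (-10)^{8}≡81, (-10)^{16}≡62, (-10)^{32}≡61. Then (-10)^{42} = (-10)^{32+8+2} ≡ 61 × 81 × 3 ≡ 79 mod 97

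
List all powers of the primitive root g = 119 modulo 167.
119^1, 119^2, ..., 119^{166} mod 167: [119, 133, 129, 154, 123, 108, 160, 2, 71, 99, 91, 141, 79, 49, 153, 4, 142, 31, 15, 115, 158, 98, 139, 8, 117, 62, 30, 63, 149, 29, 111, 16, 67, 124, 60, 126, 131, 58, 55, 32, 134, 81, 120, 85, 95, 116, 110, 64, 101, 162, 73, 3, 23, 65, 53, 128, 35, 157, 146, 6, 46, 130, 106, 89, 70, 147, 125, 12, 92, 93, 45, 11, 140, 127, 83, 24, 17, 19, 90, 22, 113, 87, 166, 48, 34, 38, 13, 44, 59, 7, 165, 96, 68, 76, 26, 88, 118, 14, 163, 25, 136, 152, 52, 9, 69, 28, 159, 50, 105, 137, 104, 18, 138, 56, 151, 100, 43, 107, 41, 36, 109, 112, 135, 33, 86, 47, 82, 72, 51, 57, 103, 66, 5, 94, 164, 144, 102, 114, 39, 132, 10, 21, 161, 121, 37, 61, 78, 97, 20, 42, 155, 75, 74, 122, 156, 27, 40, 84, 143, 150, 148, 77, 145, 54, 80, 1]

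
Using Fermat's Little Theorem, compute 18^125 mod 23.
By Fermat: 18^{22} ≡ 1 mod 23. 125 = 5×22 + 15. So 18^{125} ≡ 18^{15} ≡ 4 mod 23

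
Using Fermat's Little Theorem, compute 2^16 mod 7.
By Fermat: 2^{6} ≡ 1 mod 7. 16 = 2×6 + 4. So 2^{16} ≡ 2^{4} ≡ 2 mod 7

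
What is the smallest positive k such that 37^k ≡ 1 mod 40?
Powers of 37 mod 40: 37^1≡37, 37^2≡9, 37^3≡13, 37^4≡1. So the order of 37 is 4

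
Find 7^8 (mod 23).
By repeated squaring (mod 23): 7^{1}≡7, 7^{2}≡3, 7^{4}≡9, 7^{8}≡12. So 7^{8} ≡ 12 (mod 23)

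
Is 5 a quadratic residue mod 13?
By Euler's criterion: 5^{6} ≡ 12 (mod 13). Since this equals -1 (≡ 12), 5 is not a QR.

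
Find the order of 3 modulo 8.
Powers of 3 mod 8: 3^1≡3, 3^2≡1. Order = 2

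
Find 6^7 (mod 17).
By repeated squaring (mod 17): 6^{1}≡6, 6^{2}≡2, 6^{4}≡4. Then 6^{7} = 6^{4+2+1} ≡ 4 × 2 × 6 ≡ 14 (mod 17)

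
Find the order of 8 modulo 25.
Powers of 8 mod 25: 8^1≡8, 8^2≡14, 8^3≡12, 8^4≡21, 8^5≡18, 8^6≡19, 8^7≡2, 8^8≡16, 8^9≡3, 8^10≡24, 8^11≡17, 8^12≡11, 8^13≡13, 8^14≡4, 8^15≡7, 8^16≡6, 8^17≡23, 8^18≡9, 8^19≡22, 8^20≡1. Order = 20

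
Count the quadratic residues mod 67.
The squaring map on Z_67* is 2-to-1, so there are (66)/2 = 33 QRs.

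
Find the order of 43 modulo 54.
Powers of 43 mod 54: 43^1≡43, 43^2≡13, 43^3≡19, 43^4≡7, 43^5≡31, 43^6≡37, 43^7≡25, 43^8≡49, 43^9≡1. Order = 9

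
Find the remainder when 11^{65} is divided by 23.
By Fermat: 11^{22} ≡ 1 (mod 23). 65 = 2×22 + 21. So 11^{65} ≡ 11^{21} ≡ 21 (mod 23)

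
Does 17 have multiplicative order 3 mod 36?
Powers of 17 mod 36: 17^1≡17, 17^2≡1. Already 17^2≡1, so the order is 2 < 3. No, the actual order is 2.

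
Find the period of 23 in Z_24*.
Powers of 23 mod 24: 23^1≡23, 23^2≡1. ord_24(23) = 2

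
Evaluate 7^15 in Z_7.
By repeated squaring (mod 7): 7^{1}≡0, 7^{2}≡0, 7^{4}≡0, 7^{8}≡0. Then 7^{15} = 7^{8+4+2+1} ≡ 0 × 0 × 0 × 0 ≡ 0 (mod 7)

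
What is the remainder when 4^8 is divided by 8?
By repeated squaring (mod 8): 4^{1}≡4, 4^{2}≡0, 4^{4}≡0, 4^{8}≡0. So 4^{8} ≡ 0 (mod 8)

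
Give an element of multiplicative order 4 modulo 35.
8 has order 4 mod 35 since 8^{4} ≡ 1 mod 35 and no smaller power works.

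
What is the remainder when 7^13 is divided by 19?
By repeated squaring mod 19: 7^{1}≡7, 7^{2}≡11, 7^{4}≡7, 7^{8}≡11. Then 7^{13} = 7^{8+4+1} ≡ 11 × 7 × 7 ≡ 7 mod 19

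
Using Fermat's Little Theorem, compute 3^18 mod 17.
By Fermat: 3^{16} ≡ 1 (mod 17). So 3^{18} = 3^{16} · 3^{2} ≡ 3^{2} ≡ 9 (mod 17)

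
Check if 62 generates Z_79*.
62^{13} ≡ 1 (mod 79) and 13 < 78, so ord_79(62) = 13 ≠ 78 and 62 is not a primitive root.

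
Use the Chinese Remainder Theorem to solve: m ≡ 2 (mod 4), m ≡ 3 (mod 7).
M = 4 × 7 = 28. M₁ = 7, y₁ ≡ 3 (mod 4). M₂ = 4, y₂ ≡ 2 (mod 7). m = 2×7×3 + 3×4×2 ≡ 10 (mod 28)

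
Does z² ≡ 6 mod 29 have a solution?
By Euler's criterion: 6^{14} ≡ 1 mod 29. Since this equals 1, 6 is a QR.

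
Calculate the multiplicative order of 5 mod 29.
Powers of 5 mod 29: 5^1≡5, 5^2≡25, 5^3≡9, 5^4≡16, 5^5≡22, 5^6≡23, 5^7≡28, 5^8≡24, 5^9≡4, 5^10≡20, 5^11≡13, 5^12≡7, 5^13≡6, 5^14≡1. So the order of 5 is 14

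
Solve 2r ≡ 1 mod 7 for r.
Since 7 is prime, by Fermat 2^(-1) ≡ 2^{5} ≡ 4 mod 7. Verify: 2 × 4 = 8 ≡ 1 mod 7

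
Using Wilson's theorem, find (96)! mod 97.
By Wilson's theorem, (96)! ≡ -1 ≡ 96 (mod 97)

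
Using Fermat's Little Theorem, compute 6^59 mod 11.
By Fermat: 6^{10} ≡ 1 (mod 11). 59 = 5×10 + 9. So 6^{59} ≡ 6^{9} ≡ 2 (mod 11)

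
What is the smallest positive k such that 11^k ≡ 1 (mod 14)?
Powers of 11 mod 14: 11^1≡11, 11^2≡9, 11^3≡1. So the order of 11 is 3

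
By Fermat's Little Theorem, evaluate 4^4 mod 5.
By Fermat's Little Theorem, 4^{4} ≡ 1 mod 5 since 5 is prime and gcd(4, 5) = 1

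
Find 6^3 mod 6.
6^{3} = 216 ≡ 0 mod 6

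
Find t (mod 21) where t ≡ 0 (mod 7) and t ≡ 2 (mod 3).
M = 7 × 3 = 21. M₁ = 3, y₁ ≡ 5 (mod 7). M₂ = 7, y₂ ≡ 1 (mod 3). t = 0×3×5 + 2×7×1 ≡ 14 (mod 21)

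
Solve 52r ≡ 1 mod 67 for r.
Since 67 is prime, by Fermat 52^(-1) ≡ 52^{65} ≡ 58 mod 67. Verify: 52 × 58 = 3016 ≡ 1 mod 67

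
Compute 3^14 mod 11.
Using Fermat: 3^{10} ≡ 1 (mod 11). 14 ≡ 4 (mod 10). So 3^{14} ≡ 3^{4} ≡ 4 (mod 11)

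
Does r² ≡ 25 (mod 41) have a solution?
By Euler's criterion: 25^{20} ≡ 1 (mod 41). Since this equals 1, 25 is a QR.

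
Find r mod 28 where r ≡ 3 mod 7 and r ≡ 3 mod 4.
M = 7 × 4 = 28. M₁ = 4, y₁ ≡ 2 mod 7. M₂ = 7, y₂ ≡ 3 mod 4. r = 3×4×2 + 3×7×3 ≡ 3 mod 28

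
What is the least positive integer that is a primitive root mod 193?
g = 5. Powers: [5, 25, 125, 46, 37, 185, 153, 186, 158, ...] generates all 192 non-zero residues.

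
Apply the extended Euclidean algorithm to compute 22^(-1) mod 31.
Extended GCD: 22(-7) + 31(5) = 1. So 22^(-1) ≡ -7 ≡ 24 mod 31. Verify: 22 × 24 = 528 ≡ 1 mod 31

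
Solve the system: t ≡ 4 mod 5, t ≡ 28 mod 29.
M = 5 × 29 = 145. M₁ = 29, y₁ ≡ 4 mod 5. M₂ = 5, y₂ ≡ 6 mod 29. t = 4×29×4 + 28×5×6 ≡ 144 mod 145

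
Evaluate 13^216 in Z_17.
Using Fermat: 13^{16} ≡ 1 (mod 17). 216 ≡ 8 (mod 16). So 13^{216} ≡ 13^{8} ≡ 1 (mod 17)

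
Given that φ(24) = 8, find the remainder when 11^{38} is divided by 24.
By Euler: 11^{8} ≡ 1 mod 24 since gcd(11, 24) = 1. 38 = 4×8 + 6. So 11^{38} ≡ 11^{6} ≡ 1 mod 24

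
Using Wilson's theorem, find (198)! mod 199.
By Wilson's theorem, (198)! ≡ -1 ≡ 198 (mod 199)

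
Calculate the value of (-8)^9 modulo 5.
Using Fermat: (-8)^{4} ≡ 1 (mod 5). 9 ≡ 1 (mod 4). So (-8)^{9} ≡ (-8)^{1} ≡ 2 (mod 5)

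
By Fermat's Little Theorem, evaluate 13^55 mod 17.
By Fermat: 13^{16} ≡ 1 (mod 17). 55 = 3×16 + 7. So 13^{55} ≡ 13^{7} ≡ 4 (mod 17)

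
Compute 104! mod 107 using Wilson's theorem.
(106)! = (104)! × (105) × (106) ≡ -1 mod 107. So (104)! ≡ -1 × [(106)(105)]^(-1) ≡ 53 mod 107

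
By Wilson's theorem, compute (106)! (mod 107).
By Wilson's theorem, (106)! ≡ -1 ≡ 106 (mod 107)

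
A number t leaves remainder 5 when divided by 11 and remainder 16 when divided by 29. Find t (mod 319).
M = 11 × 29 = 319. M₁ = 29, y₁ ≡ 8 (mod 11). M₂ = 11, y₂ ≡ 8 (mod 29). t = 5×29×8 + 16×11×8 ≡ 16 (mod 319)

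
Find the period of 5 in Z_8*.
Powers of 5 mod 8: 5^1≡5, 5^2≡1. So the order of 5 is 2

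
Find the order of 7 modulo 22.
Powers of 7 mod 22: 7^1≡7, 7^2≡5, 7^3≡13, 7^4≡3, 7^5≡21, 7^6≡15, 7^7≡17, 7^8≡9, 7^9≡19, 7^10≡1. Order = 10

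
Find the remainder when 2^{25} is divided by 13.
By Fermat: 2^{12} ≡ 1 (mod 13). 25 = 2×12 + 1. So 2^{25} ≡ 2^{1} ≡ 2 (mod 13)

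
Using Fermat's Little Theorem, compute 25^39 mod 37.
By Fermat: 25^{36} ≡ 1 mod 37. So 25^{39} = 25^{36} · 25^{3} ≡ 25^{3} ≡ 11 mod 37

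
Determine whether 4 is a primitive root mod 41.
4^{10} ≡ 1 mod 41 and 10 < 40, so ord_41(4) = 10 ≠ 40 and 4 is not a primitive root.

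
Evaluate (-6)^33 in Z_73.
By repeated squaring (mod 73): (-6)^{1}≡67, (-6)^{2}≡36, (-6)^{4}≡55, (-6)^{8}≡32, (-6)^{16}≡2, (-6)^{32}≡4. Then (-6)^{33} = (-6)^{32+1} ≡ 4 × 67 ≡ 49 (mod 73)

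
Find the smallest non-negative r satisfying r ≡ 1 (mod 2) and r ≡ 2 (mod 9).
M = 2 × 9 = 18. M₁ = 9, y₁ ≡ 1 (mod 2). M₂ = 2, y₂ ≡ 5 (mod 9). r = 1×9×1 + 2×2×5 ≡ 11 (mod 18)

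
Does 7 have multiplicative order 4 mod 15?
Powers of 7 mod 15: 7^1≡7, 7^2≡4, 7^3≡13, 7^4≡1. First k with 7^k≡1 is k=4. Yes, ord_15(7) = 4.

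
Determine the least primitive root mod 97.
g = 5. Powers: [5, 25, 28, 43, 21, 8, 40, 6, 30, 53, ...] generates all 96 non-zero residues.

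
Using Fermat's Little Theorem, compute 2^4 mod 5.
By Fermat's Little Theorem, 2^{4} ≡ 1 (mod 5) since 5 is prime and gcd(2, 5) = 1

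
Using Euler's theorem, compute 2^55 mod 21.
By Euler: 2^{12} ≡ 1 mod 21 since gcd(2, 21) = 1. 55 = 4×12 + 7. So 2^{55} ≡ 2^{7} ≡ 2 mod 21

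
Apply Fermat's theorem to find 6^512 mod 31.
By Fermat: 6^{30} ≡ 1 mod 31. 512 ≡ 2 mod 30. So 6^{512} ≡ 6^{2} ≡ 5 mod 31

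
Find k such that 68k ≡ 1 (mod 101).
Since 101 is prime, by Fermat 68^(-1) ≡ 68^{99} ≡ 52 (mod 101). Verify: 68 × 52 = 3536 ≡ 1 (mod 101)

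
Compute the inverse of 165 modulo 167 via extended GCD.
Extended GCD: 165(83) + 167(-82) = 1. So 165^(-1) ≡ 83 (mod 167). Verify: 165 × 83 = 13695 ≡ 1 (mod 167)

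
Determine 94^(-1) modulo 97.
Since 97 is prime, by Fermat 94^(-1) ≡ 94^{95} ≡ 32 mod 97. Verify: 94 × 32 = 3008 ≡ 1 mod 97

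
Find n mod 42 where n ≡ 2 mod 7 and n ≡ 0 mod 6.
M = 7 × 6 = 42. M₁ = 6, y₁ ≡ 6 mod 7. M₂ = 7, y₂ ≡ 1 mod 6. n = 2×6×6 + 0×7×1 ≡ 30 mod 42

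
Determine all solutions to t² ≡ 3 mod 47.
The square roots of 3 mod 47 are 12 and 35. Verify: 12² = 144 ≡ 3 mod 47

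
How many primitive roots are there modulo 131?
Number of primitive roots mod 131 = φ(p-1) = φ(130) = 48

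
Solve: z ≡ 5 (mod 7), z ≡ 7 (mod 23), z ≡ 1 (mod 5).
M = 7 × 23 × 5 = 805. M₁ = 115, y₁ ≡ 5 (mod 7). M₂ = 35, y₂ ≡ 2 (mod 23). M₃ = 161, y₃ ≡ 1 (mod 5). z = 5×115×5 + 7×35×2 + 1×161×1 ≡ 306 (mod 805)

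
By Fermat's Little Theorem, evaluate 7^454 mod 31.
By Fermat: 7^{30} ≡ 1 (mod 31). 454 ≡ 4 (mod 30). So 7^{454} ≡ 7^{4} ≡ 14 (mod 31)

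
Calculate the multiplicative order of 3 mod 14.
Powers of 3 mod 14: 3^1≡3, 3^2≡9, 3^3≡13, 3^4≡11, 3^5≡5, 3^6≡1. Order = 6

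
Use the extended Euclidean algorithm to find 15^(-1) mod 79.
Extended GCD: 15(-21) + 79(4) = 1. So 15^(-1) ≡ -21 ≡ 58 (mod 79). Verify: 15 × 58 = 870 ≡ 1 (mod 79)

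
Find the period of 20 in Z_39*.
Powers of 20 mod 39: 20^1≡20, 20^2≡10, 20^3≡5, 20^4≡22, 20^5≡11, 20^6≡25, 20^7≡32, 20^8≡16, 20^9≡8, 20^10≡4, 20^11≡2, 20^12≡1. Order = 12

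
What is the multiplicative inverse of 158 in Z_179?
Since 179 is prime, by Fermat 158^(-1) ≡ 158^{177} ≡ 17 (mod 179). Verify: 158 × 17 = 2686 ≡ 1 (mod 179)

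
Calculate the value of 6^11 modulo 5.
Using Fermat: 6^{4} ≡ 1 mod 5. 11 ≡ 3 mod 4. So 6^{11} ≡ 6^{3} ≡ 1 mod 5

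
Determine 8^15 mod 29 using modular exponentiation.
By repeated squaring (mod 29): 8^{1}≡8, 8^{2}≡6, 8^{4}≡7, 8^{8}≡20. Then 8^{15} = 8^{8+4+2+1} ≡ 20 × 7 × 6 × 8 ≡ 21 (mod 29)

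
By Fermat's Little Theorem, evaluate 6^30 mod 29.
By Fermat: 6^{28} ≡ 1 mod 29. So 6^{30} = 6^{28} · 6^{2} ≡ 6^{2} ≡ 7 mod 29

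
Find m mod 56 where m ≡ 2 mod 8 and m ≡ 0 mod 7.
M = 8 × 7 = 56. M₁ = 7, y₁ ≡ 7 mod 8. M₂ = 8, y₂ ≡ 1 mod 7. m = 2×7×7 + 0×8×1 ≡ 42 mod 56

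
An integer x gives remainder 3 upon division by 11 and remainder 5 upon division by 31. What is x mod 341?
M = 11 × 31 = 341. M₁ = 31, y₁ ≡ 5 mod 11. M₂ = 11, y₂ ≡ 17 mod 31. x = 3×31×5 + 5×11×17 ≡ 36 mod 341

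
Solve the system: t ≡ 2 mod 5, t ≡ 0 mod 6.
M = 5 × 6 = 30. M₁ = 6, y₁ ≡ 1 mod 5. M₂ = 5, y₂ ≡ 5 mod 6. t = 2×6×1 + 0×5×5 ≡ 12 mod 30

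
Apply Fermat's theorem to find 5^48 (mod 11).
By Fermat: 5^{10} ≡ 1 (mod 11). 48 = 4×10 + 8. So 5^{48} ≡ 5^{8} ≡ 4 (mod 11)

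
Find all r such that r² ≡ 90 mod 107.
The square roots of 90 mod 107 are 25 and 82. Verify: 25² = 625 ≡ 90 mod 107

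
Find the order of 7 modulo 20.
Powers of 7 mod 20: 7^1≡7, 7^2≡9, 7^3≡3, 7^4≡1. ord_20(7) = 4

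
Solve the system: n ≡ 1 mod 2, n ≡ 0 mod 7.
M = 2 × 7 = 14. M₁ = 7, y₁ ≡ 1 mod 2. M₂ = 2, y₂ ≡ 4 mod 7. n = 1×7×1 + 0×2×4 ≡ 7 mod 14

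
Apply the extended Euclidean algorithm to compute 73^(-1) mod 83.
Extended GCD: 73(-25) + 83(22) = 1. So 73^(-1) ≡ -25 ≡ 58 (mod 83). Verify: 73 × 58 = 4234 ≡ 1 (mod 83)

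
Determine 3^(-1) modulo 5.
Since 5 is prime, by Fermat 3^(-1) ≡ 3^{3} ≡ 2 (mod 5). Verify: 3 × 2 = 6 ≡ 1 (mod 5)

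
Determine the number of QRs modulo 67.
Exactly half the non-zero residues mod a prime are QRs: (67-1)/2 = 33.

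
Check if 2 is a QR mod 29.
By Euler's criterion: 2^{14} ≡ 28 mod 29. Since this equals -1 (≡ 28), 2 is not a QR.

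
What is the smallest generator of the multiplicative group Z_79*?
g = 3. For each prime q|78: 3^{39}≡78, 3^{26}≡23, 3^{6}≡18, none ≡ 1, so ord_79(3) = 78 and 3 is a primitive root.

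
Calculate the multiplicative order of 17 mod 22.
Powers of 17 mod 22: 17^1≡17, 17^2≡3, 17^3≡7, 17^4≡9, 17^5≡21, 17^6≡5, 17^7≡19, 17^8≡15, 17^9≡13, 17^10≡1. ord_22(17) = 10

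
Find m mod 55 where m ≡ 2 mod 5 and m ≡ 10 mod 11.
M = 5 × 11 = 55. M₁ = 11, y₁ ≡ 1 mod 5. M₂ = 5, y₂ ≡ 9 mod 11. m = 2×11×1 + 10×5×9 ≡ 32 mod 55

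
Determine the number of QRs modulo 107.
The squaring map on Z_107* is 2-to-1, so there are (106)/2 = 53 QRs.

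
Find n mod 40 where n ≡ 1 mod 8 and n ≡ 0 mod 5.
M = 8 × 5 = 40. M₁ = 5, y₁ ≡ 5 mod 8. M₂ = 8, y₂ ≡ 2 mod 5. n = 1×5×5 + 0×8×2 ≡ 25 mod 40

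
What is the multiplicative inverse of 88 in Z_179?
Since 179 is prime, by Fermat 88^(-1) ≡ 88^{177} ≡ 59 mod 179. Verify: 88 × 59 = 5192 ≡ 1 mod 179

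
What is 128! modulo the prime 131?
(130)! = (128)! × (129) × (130) ≡ -1 mod 131. So (128)! ≡ -1 × [(130)(129)]^(-1) ≡ 65 mod 131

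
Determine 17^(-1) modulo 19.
Since 19 is prime, by Fermat 17^(-1) ≡ 17^{17} ≡ 9 (mod 19). Verify: 17 × 9 = 153 ≡ 1 (mod 19)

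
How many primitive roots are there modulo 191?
A prime p has φ(p-1) primitive roots; here φ(190) = 72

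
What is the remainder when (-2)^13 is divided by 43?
By repeated squaring (mod 43): (-2)^{1}≡41, (-2)^{2}≡4, (-2)^{4}≡16, (-2)^{8}≡41. Then (-2)^{13} = (-2)^{8+4+1} ≡ 41 × 16 × 41 ≡ 21 (mod 43)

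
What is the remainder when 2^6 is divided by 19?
By repeated squaring mod 19: 2^{1}≡2, 2^{2}≡4, 2^{4}≡16. Then 2^{6} = 2^{4+2} ≡ 16 × 4 ≡ 7 mod 19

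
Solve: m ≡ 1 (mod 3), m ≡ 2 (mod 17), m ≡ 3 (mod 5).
M = 3 × 17 × 5 = 255. M₁ = 85, y₁ ≡ 1 (mod 3). M₂ = 15, y₂ ≡ 8 (mod 17). M₃ = 51, y₃ ≡ 1 (mod 5). m = 1×85×1 + 2×15×8 + 3×51×1 ≡ 223 (mod 255)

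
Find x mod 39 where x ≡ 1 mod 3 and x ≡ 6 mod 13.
M = 3 × 13 = 39. M₁ = 13, y₁ ≡ 1 mod 3. M₂ = 3, y₂ ≡ 9 mod 13. x = 1×13×1 + 6×3×9 ≡ 19 mod 39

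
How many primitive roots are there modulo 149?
A prime p has φ(p-1) primitive roots; here φ(148) = 72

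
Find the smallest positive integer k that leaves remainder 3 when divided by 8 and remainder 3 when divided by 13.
M = 8 × 13 = 104. M₁ = 13, y₁ ≡ 5 (mod 8). M₂ = 8, y₂ ≡ 5 (mod 13). k = 3×13×5 + 3×8×5 ≡ 3 (mod 104)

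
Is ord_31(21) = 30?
Powers of 21 mod 31: 21^1≡21, 21^2≡7, 21^3≡23, 21^4≡18, 21^5≡6, 21^6≡2, 21^7≡11, 21^8≡14, 21^9≡15, 21^10≡5, 21^11≡12, 21^12≡4, 21^13≡22, 21^14≡28, 21^15≡30, 21^16≡10, 21^17≡24, 21^18≡8, 21^19≡13, 21^20≡25, 21^21≡29, 21^22≡20, 21^23≡17, 21^24≡16, 21^25≡26, 21^26≡19, 21^27≡27, 21^28≡9, 21^29≡3, 21^30≡1. First k with 21^k≡1 is k=30. Yes, ord_31(21) = 30.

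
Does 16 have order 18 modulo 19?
16^{9} ≡ 1 (mod 19) and 9 < 18, so ord_19(16) = 9 ≠ 18 and 16 is not a primitive root.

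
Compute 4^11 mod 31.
By repeated squaring mod 31: 4^{1}≡4, 4^{2}≡16, 4^{4}≡8, 4^{8}≡2. Then 4^{11} = 4^{8+2+1} ≡ 2 × 16 × 4 ≡ 4 mod 31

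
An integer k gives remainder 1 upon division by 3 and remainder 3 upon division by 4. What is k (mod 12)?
M = 3 × 4 = 12. M₁ = 4, y₁ ≡ 1 (mod 3). M₂ = 3, y₂ ≡ 3 (mod 4). k = 1×4×1 + 3×3×3 ≡ 7 (mod 12)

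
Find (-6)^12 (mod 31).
By repeated squaring (mod 31): (-6)^{1}≡25, (-6)^{2}≡5, (-6)^{4}≡25, (-6)^{8}≡5. Then (-6)^{12} = (-6)^{8+4} ≡ 5 × 25 ≡ 1 (mod 31)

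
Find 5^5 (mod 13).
By repeated squaring (mod 13): 5^{1}≡5, 5^{2}≡12, 5^{4}≡1. Then 5^{5} = 5^{4+1} ≡ 1 × 5 ≡ 5 (mod 13)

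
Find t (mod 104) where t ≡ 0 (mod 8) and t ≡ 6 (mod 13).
M = 8 × 13 = 104. M₁ = 13, y₁ ≡ 5 (mod 8). M₂ = 8, y₂ ≡ 5 (mod 13). t = 0×13×5 + 6×8×5 ≡ 32 (mod 104)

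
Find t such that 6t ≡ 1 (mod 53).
Since 53 is prime, by Fermat 6^(-1) ≡ 6^{51} ≡ 9 (mod 53). Verify: 6 × 9 = 54 ≡ 1 (mod 53)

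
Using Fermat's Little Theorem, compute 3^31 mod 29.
By Fermat: 3^{28} ≡ 1 mod 29. So 3^{31} = 3^{28} · 3^{3} ≡ 3^{3} ≡ 27 mod 29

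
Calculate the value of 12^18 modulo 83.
By repeated squaring mod 83: 12^{1}≡12, 12^{2}≡61, 12^{4}≡69, 12^{8}≡30, 12^{16}≡70. Then 12^{18} = 12^{16+2} ≡ 70 × 61 ≡ 37 mod 83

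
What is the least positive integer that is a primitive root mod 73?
g = 5. For each prime q|72: 5^{36}≡72, 5^{24}≡8, none ≡ 1, so ord_73(5) = 72 and 5 is a primitive root.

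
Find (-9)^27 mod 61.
By repeated squaring mod 61: (-9)^{1}≡52, (-9)^{2}≡20, (-9)^{4}≡34, (-9)^{8}≡58, (-9)^{16}≡9. Then (-9)^{27} = (-9)^{16+8+2+1} ≡ 9 × 58 × 20 × 52 ≡ 41 mod 61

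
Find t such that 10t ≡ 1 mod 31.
Since 31 is prime, by Fermat 10^(-1) ≡ 10^{29} ≡ 28 mod 31. Verify: 10 × 28 = 280 ≡ 1 mod 31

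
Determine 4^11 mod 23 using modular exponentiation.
By repeated squaring (mod 23): 4^{1}≡4, 4^{2}≡16, 4^{4}≡3, 4^{8}≡9. Then 4^{11} = 4^{8+2+1} ≡ 9 × 16 × 4 ≡ 1 (mod 23)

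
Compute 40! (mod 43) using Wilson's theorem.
(42)! = (40)! × (41) × (42) ≡ -1 (mod 43). So (40)! ≡ -1 × [(42)(41)]^(-1) ≡ 21 (mod 43)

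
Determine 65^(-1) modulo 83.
Since 83 is prime, by Fermat 65^(-1) ≡ 65^{81} ≡ 23 (mod 83). Verify: 65 × 23 = 1495 ≡ 1 (mod 83)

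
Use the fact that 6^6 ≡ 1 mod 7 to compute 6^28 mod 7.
By Fermat: 6^{6} ≡ 1 mod 7. 28 = 4×6 + 4. So 6^{28} ≡ 6^{4} ≡ 1 mod 7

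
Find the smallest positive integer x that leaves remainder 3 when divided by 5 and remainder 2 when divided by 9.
M = 5 × 9 = 45. M₁ = 9, y₁ ≡ 4 (mod 5). M₂ = 5, y₂ ≡ 2 (mod 9). x = 3×9×4 + 2×5×2 ≡ 38 (mod 45)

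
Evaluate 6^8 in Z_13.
By repeated squaring mod 13: 6^{1}≡6, 6^{2}≡10, 6^{4}≡9, 6^{8}≡3. So 6^{8} ≡ 3 mod 13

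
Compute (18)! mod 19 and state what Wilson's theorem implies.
(18)! mod 19 = 18. Since this equals -1 (mod 19), Wilson confirms 19 is prime.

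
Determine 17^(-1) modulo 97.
Since 97 is prime, by Fermat 17^(-1) ≡ 17^{95} ≡ 40 mod 97. Verify: 17 × 40 = 680 ≡ 1 mod 97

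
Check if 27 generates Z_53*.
ord_53(27) divides 52. For each prime q|52: 27^{26}≡52, 27^{4}≡10, none ≡ 1. So 27 has order 52 and is a primitive root mod 53.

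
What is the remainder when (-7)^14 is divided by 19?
By repeated squaring (mod 19): (-7)^{1}≡12, (-7)^{2}≡11, (-7)^{4}≡7, (-7)^{8}≡11. Then (-7)^{14} = (-7)^{8+4+2} ≡ 11 × 7 × 11 ≡ 11 (mod 19)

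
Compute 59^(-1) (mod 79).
Since 79 is prime, by Fermat 59^(-1) ≡ 59^{77} ≡ 75 (mod 79). Verify: 59 × 75 = 4425 ≡ 1 (mod 79)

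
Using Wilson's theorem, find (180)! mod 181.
By Wilson's theorem, (180)! ≡ -1 ≡ 180 mod 181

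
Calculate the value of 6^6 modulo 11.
By repeated squaring (mod 11): 6^{1}≡6, 6^{2}≡3, 6^{4}≡9. Then 6^{6} = 6^{4+2} ≡ 9 × 3 ≡ 5 (mod 11)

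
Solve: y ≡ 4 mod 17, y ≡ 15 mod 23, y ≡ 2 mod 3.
M = 17 × 23 × 3 = 1173. M₁ = 69, y₁ ≡ 1 mod 17. M₂ = 51, y₂ ≡ 14 mod 23. M₃ = 391, y₃ ≡ 1 mod 3. y = 4×69×1 + 15×51×14 + 2×391×1 ≡ 38 mod 1173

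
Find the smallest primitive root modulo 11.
g = 2. Powers: [2, 4, 8, 5, 10, 9, 7, 3, 6, 1] generates all 10 non-zero residues.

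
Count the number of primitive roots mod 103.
Number of primitive roots mod 103 = φ(p-1) = φ(102) = 32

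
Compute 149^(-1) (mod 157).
Since 157 is prime, by Fermat 149^(-1) ≡ 149^{155} ≡ 98 (mod 157). Verify: 149 × 98 = 14602 ≡ 1 (mod 157)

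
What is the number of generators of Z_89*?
A prime p has φ(p-1) primitive roots; here φ(88) = 40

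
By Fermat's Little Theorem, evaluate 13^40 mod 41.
By Fermat's Little Theorem, 13^{40} ≡ 1 mod 41 since 41 is prime and gcd(13, 41) = 1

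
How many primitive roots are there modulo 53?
Number of primitive roots mod 53 = φ(p-1) = φ(52) = 24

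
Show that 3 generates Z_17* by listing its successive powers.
3^1, 3^2, ..., 3^{16} mod 17: [3, 9, 10, 13, 5, 15, 11, 16, 14, 8, 7, 4, 12, 2, 6, 1]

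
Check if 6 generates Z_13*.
ord_13(6) divides 12. For each prime q|12: 6^{6}≡12, 6^{4}≡9, none ≡ 1. So 6 has order 12 and is a primitive root mod 13.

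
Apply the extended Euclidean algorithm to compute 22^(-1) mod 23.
Extended GCD: 22(-1) + 23(1) = 1. So 22^(-1) ≡ -1 ≡ 22 (mod 23). Verify: 22 × 22 = 484 ≡ 1 (mod 23)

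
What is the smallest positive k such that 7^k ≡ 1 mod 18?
Powers of 7 mod 18: 7^1≡7, 7^2≡13, 7^3≡1. Order = 3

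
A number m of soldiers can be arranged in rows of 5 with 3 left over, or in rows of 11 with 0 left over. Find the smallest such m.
M = 5 × 11 = 55. M₁ = 11, y₁ ≡ 1 (mod 5). M₂ = 5, y₂ ≡ 9 (mod 11). m = 3×11×1 + 0×5×9 ≡ 33 (mod 55)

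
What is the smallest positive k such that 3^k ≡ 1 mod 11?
Powers of 3 mod 11: 3^1≡3, 3^2≡9, 3^3≡5, 3^4≡4, 3^5≡1. So the order of 3 is 5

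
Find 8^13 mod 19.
By repeated squaring mod 19: 8^{1}≡8, 8^{2}≡7, 8^{4}≡11, 8^{8}≡7. Then 8^{13} = 8^{8+4+1} ≡ 7 × 11 × 8 ≡ 8 mod 19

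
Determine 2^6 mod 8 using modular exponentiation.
By repeated squaring (mod 8): 2^{1}≡2, 2^{2}≡4, 2^{4}≡0. Then 2^{6} = 2^{4+2} ≡ 0 × 4 ≡ 0 (mod 8)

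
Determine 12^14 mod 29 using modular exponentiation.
By repeated squaring (mod 29): 12^{1}≡12, 12^{2}≡28, 12^{4}≡1, 12^{8}≡1. Then 12^{14} = 12^{8+4+2} ≡ 1 × 1 × 28 ≡ 28 (mod 29)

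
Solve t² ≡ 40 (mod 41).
The square roots of 40 mod 41 are 32 and 9. Verify: 32² = 1024 ≡ 40 (mod 41)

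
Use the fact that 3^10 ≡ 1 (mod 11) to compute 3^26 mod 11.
By Fermat: 3^{10} ≡ 1 (mod 11). 26 = 2×10 + 6. So 3^{26} ≡ 3^{6} ≡ 3 (mod 11)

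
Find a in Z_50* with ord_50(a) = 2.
49 has order 2 mod 50 since 49^{2} ≡ 1 mod 50 and no smaller power works.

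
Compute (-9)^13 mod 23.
By repeated squaring (mod 23): (-9)^{1}≡14, (-9)^{2}≡12, (-9)^{4}≡6, (-9)^{8}≡13. Then (-9)^{13} = (-9)^{8+4+1} ≡ 13 × 6 × 14 ≡ 11 (mod 23)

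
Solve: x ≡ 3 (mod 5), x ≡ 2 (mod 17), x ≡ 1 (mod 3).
M = 5 × 17 × 3 = 255. M₁ = 51, y₁ ≡ 1 (mod 5). M₂ = 15, y₂ ≡ 8 (mod 17). M₃ = 85, y₃ ≡ 1 (mod 3). x = 3×51×1 + 2×15×8 + 1×85×1 ≡ 223 (mod 255)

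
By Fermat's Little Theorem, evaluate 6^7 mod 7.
By Fermat: 6^{6} ≡ 1 (mod 7). So 6^{7} = 6^{6} · 6^{1} ≡ 6^{1} ≡ 6 (mod 7)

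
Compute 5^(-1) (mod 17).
Since 17 is prime, by Fermat 5^(-1) ≡ 5^{15} ≡ 7 (mod 17). Verify: 5 × 7 = 35 ≡ 1 (mod 17)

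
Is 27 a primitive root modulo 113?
ord_113(27) divides 112. For each prime q|112: 27^{56}≡112, 27^{16}≡16, none ≡ 1. So 27 has order 112 and is a primitive root mod 113.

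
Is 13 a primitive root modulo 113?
13^{56} ≡ 1 mod 113 and 56 < 112, so ord_113(13) = 56 ≠ 112 and 13 is not a primitive root.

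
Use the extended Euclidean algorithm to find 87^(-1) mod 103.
Extended GCD: 87(45) + 103(-38) = 1. So 87^(-1) ≡ 45 mod 103. Verify: 87 × 45 = 3915 ≡ 1 mod 103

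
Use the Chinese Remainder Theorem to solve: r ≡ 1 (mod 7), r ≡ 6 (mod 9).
M = 7 × 9 = 63. M₁ = 9, y₁ ≡ 4 (mod 7). M₂ = 7, y₂ ≡ 4 (mod 9). r = 1×9×4 + 6×7×4 ≡ 15 (mod 63)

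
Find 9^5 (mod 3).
By repeated squaring (mod 3): 9^{1}≡0, 9^{2}≡0, 9^{4}≡0. Then 9^{5} = 9^{4+1} ≡ 0 × 0 ≡ 0 (mod 3)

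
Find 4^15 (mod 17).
By repeated squaring (mod 17): 4^{1}≡4, 4^{2}≡16, 4^{4}≡1, 4^{8}≡1. Then 4^{15} = 4^{8+4+2+1} ≡ 1 × 1 × 16 × 4 ≡ 13 (mod 17)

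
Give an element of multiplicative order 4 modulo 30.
7 has order 4 mod 30 since 7^{4} ≡ 1 (mod 30) and no smaller power works.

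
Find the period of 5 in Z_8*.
Powers of 5 mod 8: 5^1≡5, 5^2≡1. So the order of 5 is 2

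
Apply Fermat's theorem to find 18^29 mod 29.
By Fermat: 18^{28} ≡ 1 mod 29. So 18^{29} = 18^{28} · 18^{1} ≡ 18^{1} ≡ 18 mod 29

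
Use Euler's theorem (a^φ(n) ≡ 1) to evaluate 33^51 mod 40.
By Euler: 33^{16} ≡ 1 (mod 40) since gcd(33, 40) = 1. 51 = 3×16 + 3. So 33^{51} ≡ 33^{3} ≡ 17 (mod 40)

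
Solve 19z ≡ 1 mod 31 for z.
Since 31 is prime, by Fermat 19^(-1) ≡ 19^{29} ≡ 18 mod 31. Verify: 19 × 18 = 342 ≡ 1 mod 31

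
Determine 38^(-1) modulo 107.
Since 107 is prime, by Fermat 38^(-1) ≡ 38^{105} ≡ 31 mod 107. Verify: 38 × 31 = 1178 ≡ 1 mod 107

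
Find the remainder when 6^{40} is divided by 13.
By Fermat: 6^{12} ≡ 1 mod 13. 40 = 3×12 + 4. So 6^{40} ≡ 6^{4} ≡ 9 mod 13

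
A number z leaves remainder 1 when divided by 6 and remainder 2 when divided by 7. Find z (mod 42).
M = 6 × 7 = 42. M₁ = 7, y₁ ≡ 1 (mod 6). M₂ = 6, y₂ ≡ 6 (mod 7). z = 1×7×1 + 2×6×6 ≡ 37 (mod 42)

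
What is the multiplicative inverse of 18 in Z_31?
Since 31 is prime, by Fermat 18^(-1) ≡ 18^{29} ≡ 19 mod 31. Verify: 18 × 19 = 342 ≡ 1 mod 31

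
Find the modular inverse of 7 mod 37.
Since 37 is prime, by Fermat 7^(-1) ≡ 7^{35} ≡ 16 mod 37. Verify: 7 × 16 = 112 ≡ 1 mod 37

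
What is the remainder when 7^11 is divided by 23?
By repeated squaring (mod 23): 7^{1}≡7, 7^{2}≡3, 7^{4}≡9, 7^{8}≡12. Then 7^{11} = 7^{8+2+1} ≡ 12 × 3 × 7 ≡ 22 (mod 23)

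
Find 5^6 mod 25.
By repeated squaring mod 25: 5^{1}≡5, 5^{2}≡0, 5^{4}≡0. Then 5^{6} = 5^{4+2} ≡ 0 × 0 ≡ 0 mod 25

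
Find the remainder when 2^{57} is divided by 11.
By Fermat: 2^{10} ≡ 1 (mod 11). 57 = 5×10 + 7. So 2^{57} ≡ 2^{7} ≡ 7 (mod 11)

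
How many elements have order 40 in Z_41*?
A prime p has φ(p-1) primitive roots; here φ(40) = 16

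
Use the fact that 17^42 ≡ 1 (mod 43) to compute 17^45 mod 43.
By Fermat: 17^{42} ≡ 1 (mod 43). So 17^{45} = 17^{42} · 17^{3} ≡ 17^{3} ≡ 11 (mod 43)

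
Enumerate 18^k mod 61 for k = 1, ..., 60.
18^1, 18^2, ..., 18^{60} mod 61: [18, 19, 37, 56, 32, 27, 59, 25, 23, 48, 10, 58, 7, 4, 11, 15, 26, 41, 6, 47, 53, 39, 31, 9, 40, 49, 28, 16, 44, 60, 43, 42, 24, 5, 29, 34, 2, 36, 38, 13, 51, 3, 54, 57, 50, 46, 35, 20, 55, 14, 8, 22, 30, 52, 21, 12, 33, 45, 17, 1]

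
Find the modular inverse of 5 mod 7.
Since 7 is prime, by Fermat 5^(-1) ≡ 5^{5} ≡ 3 mod 7. Verify: 5 × 3 = 15 ≡ 1 mod 7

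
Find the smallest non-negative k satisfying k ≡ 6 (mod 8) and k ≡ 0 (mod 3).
M = 8 × 3 = 24. M₁ = 3, y₁ ≡ 3 (mod 8). M₂ = 8, y₂ ≡ 2 (mod 3). k = 6×3×3 + 0×8×2 ≡ 6 (mod 24)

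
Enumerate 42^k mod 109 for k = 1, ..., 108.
42^1, 42^2, ..., 42^{108} mod 109: [42, 20, 77, 73, 14, 43, 62, 97, 41, 87, 57, 105, 50, 29, 19, 35, 53, 46, 79, 48, 54, 88, 99, 16, 18, 102, 33, 78, 6, 34, 11, 26, 2, 84, 40, 45, 37, 28, 86, 15, 85, 82, 65, 5, 101, 100, 58, 38, 70, 106, 92, 49, 96, 108, 67, 89, 32, 36, 95, 66, 47, 12, 68, 22, 52, 4, 59, 80, 90, 74, 56, 63, 30, 61, 55, 21, 10, 93, 91, 7, 76, 31, 103, 75, 98, 83, 107, 25, 69, 64, 72, 81, 23, 94, 24, 27, 44, 104, 8, 9, 51, 71, 39, 3, 17, 60, 13, 1]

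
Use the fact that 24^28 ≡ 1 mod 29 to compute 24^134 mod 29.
By Fermat: 24^{28} ≡ 1 mod 29. 134 = 4×28 + 22. So 24^{134} ≡ 24^{22} ≡ 24 mod 29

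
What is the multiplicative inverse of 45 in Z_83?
Since 83 is prime, by Fermat 45^(-1) ≡ 45^{81} ≡ 24 (mod 83). Verify: 45 × 24 = 1080 ≡ 1 (mod 83)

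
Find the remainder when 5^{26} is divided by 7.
By Fermat: 5^{6} ≡ 1 mod 7. 26 = 4×6 + 2. So 5^{26} ≡ 5^{2} ≡ 4 mod 7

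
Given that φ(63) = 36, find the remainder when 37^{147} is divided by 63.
By Euler: 37^{36} ≡ 1 mod 63 since gcd(37, 63) = 1. 147 = 4×36 + 3. So 37^{147} ≡ 37^{3} ≡ 1 mod 63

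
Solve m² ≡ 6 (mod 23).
The square roots of 6 mod 23 are 12 and 11. Verify: 12² = 144 ≡ 6 (mod 23)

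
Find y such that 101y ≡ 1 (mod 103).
Since 103 is prime, by Fermat 101^(-1) ≡ 101^{101} ≡ 51 (mod 103). Verify: 101 × 51 = 5151 ≡ 1 (mod 103)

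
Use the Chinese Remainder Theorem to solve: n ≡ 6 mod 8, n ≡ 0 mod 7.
M = 8 × 7 = 56. M₁ = 7, y₁ ≡ 7 mod 8. M₂ = 8, y₂ ≡ 1 mod 7. n = 6×7×7 + 0×8×1 ≡ 14 mod 56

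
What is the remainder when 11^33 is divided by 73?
By repeated squaring mod 73: 11^{1}≡11, 11^{2}≡48, 11^{4}≡41, 11^{8}≡2, 11^{16}≡4, 11^{32}≡16. Then 11^{33} = 11^{32+1} ≡ 16 × 11 ≡ 30 mod 73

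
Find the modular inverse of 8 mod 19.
Since 19 is prime, by Fermat 8^(-1) ≡ 8^{17} ≡ 12 mod 19. Verify: 8 × 12 = 96 ≡ 1 mod 19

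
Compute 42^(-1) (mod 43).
Since 43 is prime, by Fermat 42^(-1) ≡ 42^{41} ≡ 42 (mod 43). Verify: 42 × 42 = 1764 ≡ 1 (mod 43)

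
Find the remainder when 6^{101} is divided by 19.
By Fermat: 6^{18} ≡ 1 (mod 19). 101 = 5×18 + 11. So 6^{101} ≡ 6^{11} ≡ 17 (mod 19)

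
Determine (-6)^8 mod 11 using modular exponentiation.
By repeated squaring (mod 11): (-6)^{1}≡5, (-6)^{2}≡3, (-6)^{4}≡9, (-6)^{8}≡4. So (-6)^{8} ≡ 4 (mod 11)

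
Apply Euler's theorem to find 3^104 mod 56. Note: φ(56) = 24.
By Euler: 3^{24} ≡ 1 mod 56 since gcd(3, 56) = 1. 104 = 4×24 + 8. So 3^{104} ≡ 3^{8} ≡ 9 mod 56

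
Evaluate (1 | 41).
(1/41) = 1^{20} mod 41 = 1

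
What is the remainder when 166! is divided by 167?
By Wilson's theorem, (166)! ≡ -1 ≡ 166 mod 167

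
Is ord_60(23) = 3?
Powers of 23 mod 60: 23^1≡23, 23^2≡49, 23^3≡47, 23^4≡1. 23^3≡47≢1, so ord ≠ 3. No, the actual order is 4.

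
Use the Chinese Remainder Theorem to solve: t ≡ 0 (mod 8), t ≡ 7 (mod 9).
M = 8 × 9 = 72. M₁ = 9, y₁ ≡ 1 (mod 8). M₂ = 8, y₂ ≡ 8 (mod 9). t = 0×9×1 + 7×8×8 ≡ 16 (mod 72)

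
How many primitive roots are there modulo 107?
A prime p has φ(p-1) primitive roots; here φ(106) = 52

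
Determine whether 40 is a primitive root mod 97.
ord_97(40) divides 96. For each prime q|96: 40^{48}≡96, 40^{32}≡35, none ≡ 1. So 40 has order 96 and is a primitive root mod 97.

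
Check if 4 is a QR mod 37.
By Euler's criterion: 4^{18} ≡ 1 (mod 37). Since this equals 1, 4 is a QR.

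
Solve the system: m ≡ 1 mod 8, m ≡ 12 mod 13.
M = 8 × 13 = 104. M₁ = 13, y₁ ≡ 5 mod 8. M₂ = 8, y₂ ≡ 5 mod 13. m = 1×13×5 + 12×8×5 ≡ 25 mod 104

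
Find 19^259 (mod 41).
Using Fermat: 19^{40} ≡ 1 (mod 41). 259 ≡ 19 (mod 40). So 19^{259} ≡ 19^{19} ≡ 28 (mod 41)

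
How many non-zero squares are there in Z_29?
The squaring map on Z_29* is 2-to-1, so there are (28)/2 = 14 QRs.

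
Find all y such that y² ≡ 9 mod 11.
The square roots of 9 mod 11 are 3 and 8. Verify: 3² = 9 ≡ 9 mod 11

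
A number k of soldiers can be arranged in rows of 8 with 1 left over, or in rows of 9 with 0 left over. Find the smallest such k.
M = 8 × 9 = 72. M₁ = 9, y₁ ≡ 1 (mod 8). M₂ = 8, y₂ ≡ 8 (mod 9). k = 1×9×1 + 0×8×8 ≡ 9 (mod 72)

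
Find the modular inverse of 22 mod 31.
Since 31 is prime, by Fermat 22^(-1) ≡ 22^{29} ≡ 24 (mod 31). Verify: 22 × 24 = 528 ≡ 1 (mod 31)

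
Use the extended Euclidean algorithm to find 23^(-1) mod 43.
Extended GCD: 23(15) + 43(-8) = 1. So 23^(-1) ≡ 15 mod 43. Verify: 23 × 15 = 345 ≡ 1 mod 43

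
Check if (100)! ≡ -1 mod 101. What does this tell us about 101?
(100)! mod 101 = 100. Since this equals -1 mod 101, Wilson confirms 101 is prime.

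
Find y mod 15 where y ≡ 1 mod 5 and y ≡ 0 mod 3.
M = 5 × 3 = 15. M₁ = 3, y₁ ≡ 2 mod 5. M₂ = 5, y₂ ≡ 2 mod 3. y = 1×3×2 + 0×5×2 ≡ 6 mod 15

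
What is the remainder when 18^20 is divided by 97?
By repeated squaring (mod 97): 18^{1}≡18, 18^{2}≡33, 18^{4}≡22, 18^{8}≡96, 18^{16}≡1. Then 18^{20} = 18^{16+4} ≡ 1 × 22 ≡ 22 (mod 97)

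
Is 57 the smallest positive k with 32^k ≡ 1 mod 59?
Powers of 32 mod 59: 32^1≡32, 32^2≡21, 32^3≡23, 32^4≡28, 32^5≡11, 32^6≡57, 32^7≡54, 32^8≡17, 32^9≡13, 32^10≡3, 32^11≡37, 32^12≡4, 32^13≡10, 32^14≡25, 32^15≡33, 32^16≡53, 32^17≡44, 32^18≡51, 32^19≡39, 32^20≡9, 32^21≡52, 32^22≡12, 32^23≡30, 32^24≡16, 32^25≡40, 32^26≡41, 32^27≡14, 32^28≡35, 32^29≡58, 32^30≡27, 32^31≡38, 32^32≡36, 32^33≡31, 32^34≡48, 32^35≡2, 32^36≡5, 32^37≡42, 32^38≡46, 32^39≡56, 32^40≡22, 32^41≡55, 32^42≡49, 32^43≡34, 32^44≡26, 32^45≡6, 32^46≡15, 32^47≡8, 32^48≡20, 32^49≡50, 32^50≡7, 32^51≡47, 32^52≡29, 32^53≡43, 32^54≡19, 32^55≡18, 32^56≡45, 32^57≡24, 32^58≡1. 32^57≡24≢1, so ord ≠ 57. No, the actual order is 58.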